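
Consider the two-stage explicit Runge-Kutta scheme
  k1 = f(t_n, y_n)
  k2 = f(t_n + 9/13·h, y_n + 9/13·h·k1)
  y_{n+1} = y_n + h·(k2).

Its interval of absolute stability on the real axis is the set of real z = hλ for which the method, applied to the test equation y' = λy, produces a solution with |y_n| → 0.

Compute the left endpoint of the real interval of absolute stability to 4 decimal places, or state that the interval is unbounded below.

Set f=λy, z=hλ:
  k1=λy_n ⇒ h·k1=z·y_n;  k2=λ(1+9/13z)y_n ⇒ h·k2=z(1+9/13z)y_n
  y_{n+1}/y_n = 1 + z(1+9/13z) = 1 + z + 9/13z²
  so R(z) = 1 + z + 9/13z².

Need |R(x)|<1, x<0.
x=-1.05: |R|=0.7133
R=1: x+9/13x²=0 ⇒ x=−13/9=-1.4444; min R=1−1/(4·9/13)=0.6389>−1
Confirm numerically:
  x=-1.328: |R|=0.89294 <1
  x=-0.995: |R|=0.69040 <1
  x=-0.783: |R|=0.64145 <1
  x=-0.705: |R|=0.63909 <1
  x=-1.981: |R|=1.73587 >1
  x=-1.889: |R|=1.58138 >1
  x=-1.518: |R|=1.07730 >1
Interval (-1.4444, 0).

z* = -1.4444.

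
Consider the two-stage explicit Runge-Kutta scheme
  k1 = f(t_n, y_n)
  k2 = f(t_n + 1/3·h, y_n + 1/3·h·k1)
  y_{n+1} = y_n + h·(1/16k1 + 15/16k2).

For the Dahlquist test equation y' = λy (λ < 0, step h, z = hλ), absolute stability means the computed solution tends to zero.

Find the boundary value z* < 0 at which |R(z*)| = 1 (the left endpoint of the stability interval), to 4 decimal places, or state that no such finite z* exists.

Test eqn y'=λy, z=hλ:
  k1=λy_n ⇒ h·k1=z·y_n;  k2=λ(1+1/3z)y_n ⇒ h·k2=z(1+1/3z)y_n
  y_{n+1}/y_n = 1 + 1/16z + 15/16z(1+1/3z) = 1 + z + 5/16z²
  so R(z) = 1 + z + 5/16z².

Find x<0 with |R(x)|<1.
x=-0.41: |R|=0.6425
R=1: x+5/16x²=0 ⇒ x=−16/5=-3.2000; min R=1−1/(4·5/16)=0.2000>−1
Confirm numerically:
  x=-2.858: |R|=0.69455 <1
  x=-2.772: |R|=0.62924 <1
  x=-2.177: |R|=0.30404 <1
  x=-3.712: |R|=1.59392 >1
  x=-3.373: |R|=1.18235 >1
Stable set (-3.2000, 0).

z* = -3.2000.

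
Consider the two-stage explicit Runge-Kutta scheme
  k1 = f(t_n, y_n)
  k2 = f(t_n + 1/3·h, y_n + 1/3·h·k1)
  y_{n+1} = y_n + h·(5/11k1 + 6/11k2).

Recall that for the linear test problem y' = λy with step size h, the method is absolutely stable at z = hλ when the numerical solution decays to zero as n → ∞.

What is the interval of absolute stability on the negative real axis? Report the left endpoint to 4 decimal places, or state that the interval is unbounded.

z∈(-5.5000,0).

Set f=λy, z=hλ:
  k1=λy_n ⇒ h·k1=z·y_n;  k2=λ(1+1/3z)y_n ⇒ h·k2=z(1+1/3z)y_n
  y_{n+1}/y_n = 1 + 5/11z + 6/11z(1+1/3z) = 1 + z + 2/11z²
  Hence R(z) = 1 + z + 2/11z².

Find x<0 with |R(x)|<1.
x=-0.58: |R|=0.4812
R=1: x+2/11x²=0 ⇒ x=−11/2=-5.5000; min R=1−1/(4·2/11)=-0.3750>−1
Confirm numerically:
  x=-5.157: |R|=0.67839 <1
  x=-4.569: |R|=0.22659 <1
  x=-3.782: |R|=0.18136 <1
  x=-3.191: |R|=0.33964 <1
  x=-6.081: |R|=1.64237 >1
  x=-5.969: |R|=1.50899 >1
  x=-5.725: |R|=1.23420 >1
Stable set (-5.5000, 0).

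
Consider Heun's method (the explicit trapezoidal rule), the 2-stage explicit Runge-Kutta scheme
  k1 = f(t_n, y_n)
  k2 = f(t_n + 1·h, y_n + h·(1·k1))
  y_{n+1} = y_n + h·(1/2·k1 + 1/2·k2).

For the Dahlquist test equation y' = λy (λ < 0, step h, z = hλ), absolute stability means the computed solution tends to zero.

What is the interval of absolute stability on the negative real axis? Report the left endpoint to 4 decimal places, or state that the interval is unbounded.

Set f=λy, z=hλ:
  order 2, 2-stage ⇒ R(z)=1+z+z^2/2
  (e.g. R(-1.27)=0.53645, |R|=0.53645)

Solve |R(x)|<1 on ℝ⁻.
x=-1.27: |R|=0.5364
|R(-2)|=1.0000 |R(-1.79)|=0.8121 |R(-1.11)|=0.5060
Bisect:
  x_lo=-2.3051 |R|=1.3516  x_hi=-0.2020 |R|=0.8184
  mid=-1.25351 |R|=0.53213 →hi
  mid=-1.77929 |R|=0.80365 →hi
  mid=-2.04218 |R|=1.04307 →lo
  mid=-1.91074 |R|=0.91472 →hi
  mid=-1.97646 |R|=0.97674 →hi
  mid=-2.00932 |R|=1.00936 →lo
  mid=-1.99289 |R|=0.99292 →hi
  mid=-2.00111 |R|=1.00111 →lo
  mid=-1.99700 |R|=0.99700 →hi
  mid=-1.99905 |R|=0.99905 →hi
  ...
  [-2.00008,-1.99995] ⇒ x*=-2.0000
Interval (-2.0000, 0).

z∈(-2.0000,0).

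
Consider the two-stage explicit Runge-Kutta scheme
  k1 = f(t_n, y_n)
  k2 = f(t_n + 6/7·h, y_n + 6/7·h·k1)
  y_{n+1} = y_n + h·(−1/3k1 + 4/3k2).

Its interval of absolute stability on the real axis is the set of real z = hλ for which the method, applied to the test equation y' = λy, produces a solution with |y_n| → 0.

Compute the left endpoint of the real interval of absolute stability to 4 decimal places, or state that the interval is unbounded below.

Set f=λy, z=hλ:
  k1=λy_n ⇒ h·k1=z·y_n;  k2=λ(1+6/7z)y_n ⇒ h·k2=z(1+6/7z)y_n
  y_{n+1}/y_n = 1 − 1/3z + 4/3z(1+6/7z) = 1 + z + 8/7z²
  R(z) = 1 + z + 8/7z².

Need |R(x)|<1, x<0.
x=-0.56: |R|=0.7984
R=1: x+8/7x²=0 ⇒ x=−7/8=-0.8750; min R=1−1/(4·8/7)=0.7812>−1
Confirm numerically:
  x=-0.511: |R|=0.78742 <1
  x=-0.467: |R|=0.78224 <1
  x=-0.356: |R|=0.78884 <1
  x=-1.447: |R|=1.94592 >1
  x=-1.009: |R|=1.15452 >1
Interval (-0.8750, 0).

z* = -0.8750.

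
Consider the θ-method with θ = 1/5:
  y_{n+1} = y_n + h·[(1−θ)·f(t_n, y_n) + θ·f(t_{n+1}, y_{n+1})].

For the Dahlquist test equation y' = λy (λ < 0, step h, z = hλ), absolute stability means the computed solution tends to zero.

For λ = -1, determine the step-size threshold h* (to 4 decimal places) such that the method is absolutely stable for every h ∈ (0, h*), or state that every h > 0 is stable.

With y'=λy (z=hλ):
  y_{n+1} = y_n + z·[4/5·y_n + 1/5·y_{n+1}] ⇒ (1 − 1/5z)y_{n+1} = (1 + 4/5z)y_n
  so R(z) = (1 + 4/5z)/(1 − 1/5z).

Solve |R(x)|<1 on ℝ⁻.
x=-1.56: |R|=0.1890
R=−1: 1+4/5x = −1+1/5x ⇒ -3/5x=2 ⇒ x=2/(-3/5)=-3.3333
Confirm numerically:
  x=-2.460: |R|=0.64879 <1
  x=-2.388: |R|=0.61613 <1
  x=-2.305: |R|=0.57769 <1
  x=-3.782: |R|=1.15327 >1
  x=-3.693: |R|=1.12412 >1
  x=-3.676: |R|=1.11849 >1
Interval (-3.3333, 0).

(-3.3333,0); λ=-1 ⇒ h* = (10/3)/1 = 3.3333.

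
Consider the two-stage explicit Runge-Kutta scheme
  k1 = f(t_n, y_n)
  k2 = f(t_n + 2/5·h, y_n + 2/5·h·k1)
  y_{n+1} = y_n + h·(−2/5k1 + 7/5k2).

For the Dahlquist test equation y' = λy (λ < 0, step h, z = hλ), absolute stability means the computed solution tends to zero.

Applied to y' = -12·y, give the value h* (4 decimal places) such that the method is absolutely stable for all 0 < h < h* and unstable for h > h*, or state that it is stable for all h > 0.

(-1.7857,0); λ=-12 ⇒ h* = (25/14)/12 = 0.1488.

With y'=λy (z=hλ):
  k1=λy_n ⇒ h·k1=z·y_n;  k2=λ(1+2/5z)y_n ⇒ h·k2=z(1+2/5z)y_n
  y_{n+1}/y_n = 1 − 2/5z + 7/5z(1+2/5z) = 1 + z + 14/25z²
  Hence R(z) = 1 + z + 14/25z².

Boundary: |R(x)|=1, x<0.
x=-1.45: |R|=0.7274
R=1: x+14/25x²=0 ⇒ x=−25/14=-1.7857; min R=1−1/(4·14/25)=0.5536>−1
Confirm numerically:
  x=-1.201: |R|=0.60674 <1
  x=-0.733: |R|=0.56788 <1
  x=-0.732: |R|=0.56806 <1
  x=-2.294: |R|=1.65296 >1
  x=-1.900: |R|=1.12160 >1
Interval (-1.7857, 0).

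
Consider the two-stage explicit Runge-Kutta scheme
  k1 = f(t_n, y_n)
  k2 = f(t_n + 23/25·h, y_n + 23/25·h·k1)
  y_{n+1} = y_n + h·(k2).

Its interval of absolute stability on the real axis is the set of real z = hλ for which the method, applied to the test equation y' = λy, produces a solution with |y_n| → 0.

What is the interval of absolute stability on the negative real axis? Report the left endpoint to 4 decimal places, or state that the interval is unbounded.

On y'=λy, z=hλ:
  k1=λy_n ⇒ h·k1=z·y_n;  k2=λ(1+23/25z)y_n ⇒ h·k2=z(1+23/25z)y_n
  y_{n+1}/y_n = 1 + z(1+23/25z) = 1 + z + 23/25z²
  so R(z) = 1 + z + 23/25z².

Need |R(x)|<1, x<0.
x=-1.23: |R|=1.1619
R=1: x+23/25x²=0 ⇒ x=−25/23=-1.0870; min R=1−1/(4·23/25)=0.7283>−1
Confirm numerically:
  x=-1.015: |R|=0.93281 <1
  x=-1.006: |R|=0.92507 <1
  x=-0.941: |R|=0.87364 <1
  x=-1.684: |R|=1.92499 >1
  x=-1.520: |R|=1.60557 >1
  x=-1.354: |R|=1.33265 >1
So |R|<1 on (-1.0870, 0).

(-1.0870, 0).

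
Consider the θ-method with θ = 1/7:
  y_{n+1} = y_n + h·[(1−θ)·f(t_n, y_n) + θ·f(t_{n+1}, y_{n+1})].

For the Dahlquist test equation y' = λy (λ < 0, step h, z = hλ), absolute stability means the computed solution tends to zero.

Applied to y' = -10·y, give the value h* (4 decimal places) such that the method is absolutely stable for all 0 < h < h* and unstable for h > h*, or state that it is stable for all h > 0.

With y'=λy (z=hλ):
  y_{n+1} = y_n + z·[6/7·y_n + 1/7·y_{n+1}] ⇒ (1 − 1/7z)y_{n+1} = (1 + 6/7z)y_n
  R(z) = (1 + 6/7z)/(1 − 1/7z).

Boundary: |R(x)|=1, x<0.
x=-0.58: |R|=0.4644
R=−1: 1+6/7x = −1+1/7x ⇒ -5/7x=2 ⇒ x=2/(-5/7)=-2.8000
Confirm numerically:
  x=-2.685: |R|=0.94063 <1
  x=-2.675: |R|=0.93540 <1
  x=-1.959: |R|=0.53064 <1
  x=-3.081: |R|=1.13937 >1
  x=-2.878: |R|=1.03948 >1
So |R|<1 on (-2.8000, 0).

(-2.8000,0); λ=-10 ⇒ h* = (14/5)/10 = 0.2800.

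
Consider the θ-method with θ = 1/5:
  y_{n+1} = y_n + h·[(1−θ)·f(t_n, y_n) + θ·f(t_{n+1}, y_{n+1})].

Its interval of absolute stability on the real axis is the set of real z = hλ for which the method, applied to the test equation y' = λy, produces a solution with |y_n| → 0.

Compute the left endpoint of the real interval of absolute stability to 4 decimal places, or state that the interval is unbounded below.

z* = -3.3333.

On y'=λy, z=hλ:
  y_{n+1} = y_n + z·[4/5·y_n + 1/5·y_{n+1}] ⇒ (1 − 1/5z)y_{n+1} = (1 + 4/5z)y_n
  ⇒ R(z) = (1 + 4/5z)/(1 − 1/5z).

Need |R(x)|<1, x<0.
x=-0.99: |R|=0.1736
R=−1: 1+4/5x = −1+1/5x ⇒ -3/5x=2 ⇒ x=2/(-3/5)=-3.3333
Confirm numerically:
  x=-3.207: |R|=0.95382 <1
  x=-2.599: |R|=0.71009 <1
  x=-2.408: |R|=0.62527 <1
  x=-1.936: |R|=0.39562 <1
  x=-3.847: |R|=1.17418 >1
  x=-3.639: |R|=1.10615 >1
  x=-3.616: |R|=1.09842 >1
Interval (-3.3333, 0).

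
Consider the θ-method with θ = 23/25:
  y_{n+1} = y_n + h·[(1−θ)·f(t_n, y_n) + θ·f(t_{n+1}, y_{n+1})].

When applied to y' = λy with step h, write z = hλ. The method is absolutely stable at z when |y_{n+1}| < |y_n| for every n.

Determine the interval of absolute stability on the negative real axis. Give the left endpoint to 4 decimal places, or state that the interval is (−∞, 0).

Set f=λy, z=hλ:
  y_{n+1} = y_n + z·[2/25·y_n + 23/25·y_{n+1}] ⇒ (1 − 23/25z)y_{n+1} = (1 + 2/25z)y_n
  Hence R(z) = (1 + 2/25z)/(1 − 23/25z).

Need |R(x)|<1, x<0.
x=-0.69: |R|=0.5779
x=-2: |R|=0.2958
x=-10: |R|=0.0196
x=-100: |R|=0.0753
θ=23/25≥1/2 ⇒ |1+2/25x|<|1−23/25x| ∀x<0 ⇒ interval (−∞,0).

interval (−∞, 0).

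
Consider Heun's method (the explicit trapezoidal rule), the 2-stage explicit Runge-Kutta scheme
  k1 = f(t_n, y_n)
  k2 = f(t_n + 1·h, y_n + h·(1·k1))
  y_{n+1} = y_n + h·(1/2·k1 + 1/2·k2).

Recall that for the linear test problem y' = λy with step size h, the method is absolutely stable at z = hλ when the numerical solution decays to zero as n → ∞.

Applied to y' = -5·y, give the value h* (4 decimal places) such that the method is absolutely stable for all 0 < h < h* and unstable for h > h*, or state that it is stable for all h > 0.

With y'=λy (z=hλ):
  order 2, 2-stage ⇒ R(z)=1+z+z^2/2
  (e.g. R(-1.29)=0.54205, |R|=0.54205)

Find x<0 with |R(x)|<1.
x=-1.29: |R|=0.5421
|R(-2.15)|=1.1612 |R(-0.96)|=0.5008 |R(-0.6)|=0.5800
Bisect:
  x_lo=-2.6857 |R|=1.9208  x_hi=-0.2709 |R|=0.7658
  mid=-1.47830 |R|=0.61439 →hi
  mid=-2.08202 |R|=1.08538 →lo
  mid=-1.78016 |R|=0.80432 →hi
  mid=-1.93109 |R|=0.93346 →hi
  mid=-2.00655 |R|=1.00657 →lo
  mid=-1.96882 |R|=0.96931 →hi
  mid=-1.98769 |R|=0.98776 →hi
  mid=-1.99712 |R|=0.99712 →hi
  ...
  [-2.00007,-1.99992] ⇒ x*=-2.0000
Stable set (-2.0000, 0).

(-2.0000,0); λ=-5 ⇒ h* = 0.4000.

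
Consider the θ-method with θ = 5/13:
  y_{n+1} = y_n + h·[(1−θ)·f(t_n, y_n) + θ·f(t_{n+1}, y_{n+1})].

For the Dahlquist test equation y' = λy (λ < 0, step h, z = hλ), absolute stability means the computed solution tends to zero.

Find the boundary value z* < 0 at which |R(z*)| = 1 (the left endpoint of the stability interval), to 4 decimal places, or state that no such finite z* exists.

z* = -8.6667.

Set f=λy, z=hλ:
  y_{n+1} = y_n + z·[8/13·y_n + 5/13·y_{n+1}] ⇒ (1 − 5/13z)y_{n+1} = (1 + 8/13z)y_n
  ⇒ R(z) = (1 + 8/13z)/(1 − 5/13z).

Find x<0 with |R(x)|<1.
x=-1.4: |R|=0.0900
R=−1: 1+8/13x = −1+5/13x ⇒ -3/13x=2 ⇒ x=2/(-3/13)=-8.6667
Confirm numerically:
  x=-7.625: |R|=0.93888 <1
  x=-6.000: |R|=0.81395 <1
  x=-4.703: |R|=0.67435 <1
  x=-3.721: |R|=0.53055 <1
  x=-9.229: |R|=1.02852 >1
  x=-9.151: |R|=1.02473 >1
  x=-9.132: |R|=1.02380 >1
Interval (-8.6667, 0).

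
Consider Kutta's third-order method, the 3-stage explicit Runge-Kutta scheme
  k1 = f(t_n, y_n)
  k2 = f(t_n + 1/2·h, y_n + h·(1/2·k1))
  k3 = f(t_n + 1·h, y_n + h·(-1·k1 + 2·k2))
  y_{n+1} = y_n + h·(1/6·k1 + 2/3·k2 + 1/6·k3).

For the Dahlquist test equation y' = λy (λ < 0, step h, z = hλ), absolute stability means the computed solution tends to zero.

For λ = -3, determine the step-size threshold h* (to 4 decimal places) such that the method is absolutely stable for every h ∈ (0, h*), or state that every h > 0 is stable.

(-2.5127,0); λ=-3 ⇒ h* = 0.8376.

With y'=λy (z=hλ):
  order 3, 3-stage ⇒ R(z)=1+z+z^2/2+z^3/6
  (e.g. R(-1.29)=0.18427, |R|=0.18427)

Find x<0 with |R(x)|<1.
x=-1.29: |R|=0.1843
|R(-2.08)|=0.4166 |R(-1.13)|=0.2680 |R(-1)|=0.3333
Bisect:
  x_lo=-3.2863 |R|=2.8015  x_hi=-0.3416 |R|=0.7101
  mid=-1.81392 |R|=0.16349 →hi
  mid=-2.55009 |R|=1.06246 →lo
  mid=-2.18200 |R|=0.53291 →hi
  mid=-2.36605 |R|=0.77455 →hi
  mid=-2.45807 |R|=0.91233 →hi
  mid=-2.50408 |R|=0.98581 →hi
  mid=-2.52708 |R|=1.02373 →lo
  mid=-2.51558 |R|=1.00467 →lo
  mid=-2.50983 |R|=0.99521 →hi
  mid=-2.51270 |R|=0.99993 →hi
  ...
  [-2.51288,-2.51270] ⇒ x*=-2.5127
So |R|<1 on (-2.5127, 0).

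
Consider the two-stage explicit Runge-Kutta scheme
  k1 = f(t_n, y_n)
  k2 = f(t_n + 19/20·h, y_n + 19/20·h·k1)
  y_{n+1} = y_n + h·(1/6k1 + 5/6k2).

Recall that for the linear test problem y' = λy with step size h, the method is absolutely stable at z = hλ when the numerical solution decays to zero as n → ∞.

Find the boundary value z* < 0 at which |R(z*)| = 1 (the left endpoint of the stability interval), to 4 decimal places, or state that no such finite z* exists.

Test eqn y'=λy, z=hλ:
  k1=λy_n ⇒ h·k1=z·y_n;  k2=λ(1+19/20z)y_n ⇒ h·k2=z(1+19/20z)y_n
  y_{n+1}/y_n = 1 + 1/6z + 5/6z(1+19/20z) = 1 + z + 19/24z²
  so R(z) = 1 + z + 19/24z².

Boundary: |R(x)|=1, x<0.
x=-0.51: |R|=0.6959
R=1: x+19/24x²=0 ⇒ x=−24/19=-1.2632; min R=1−1/(4·19/24)=0.6842>−1
Confirm numerically:
  x=-1.162: |R|=0.90694 <1
  x=-1.020: |R|=0.80365 <1
  x=-0.939: |R|=0.75903 <1
  x=-0.868: |R|=0.72846 <1
  x=-1.859: |R|=1.87691 >1
  x=-1.624: |R|=1.46392 >1
  x=-1.426: |R|=1.18384 >1
So |R|<1 on (-1.2632, 0).

left endpoint -1.2632.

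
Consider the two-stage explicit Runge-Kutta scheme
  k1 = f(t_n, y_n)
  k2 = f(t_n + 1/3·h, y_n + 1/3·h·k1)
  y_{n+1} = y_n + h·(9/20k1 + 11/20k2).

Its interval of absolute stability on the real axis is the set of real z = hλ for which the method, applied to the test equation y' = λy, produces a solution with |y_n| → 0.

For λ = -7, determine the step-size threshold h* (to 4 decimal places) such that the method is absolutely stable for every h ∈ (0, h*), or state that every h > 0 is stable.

(-5.4545,0); λ=-7 ⇒ h* = (60/11)/7 = 0.7792.

With y'=λy (z=hλ):
  k1=λy_n ⇒ h·k1=z·y_n;  k2=λ(1+1/3z)y_n ⇒ h·k2=z(1+1/3z)y_n
  y_{n+1}/y_n = 1 + 9/20z + 11/20z(1+1/3z) = 1 + z + 11/60z²
  ⇒ R(z) = 1 + z + 11/60z².

Need |R(x)|<1, x<0.
x=-0.84: |R|=0.2894
R=1: x+11/60x²=0 ⇒ x=−60/11=-5.4545; min R=1−1/(4·11/60)=-0.3636>−1
Confirm numerically:
  x=-3.935: |R|=0.09623 <1
  x=-3.799: |R|=0.15306 <1
  x=-3.425: |R|=0.27439 <1
  x=-3.320: |R|=0.29923 <1
  x=-5.958: |R|=1.54992 >1
  x=-5.505: |R|=1.05092 >1
Stable set (-5.4545, 0).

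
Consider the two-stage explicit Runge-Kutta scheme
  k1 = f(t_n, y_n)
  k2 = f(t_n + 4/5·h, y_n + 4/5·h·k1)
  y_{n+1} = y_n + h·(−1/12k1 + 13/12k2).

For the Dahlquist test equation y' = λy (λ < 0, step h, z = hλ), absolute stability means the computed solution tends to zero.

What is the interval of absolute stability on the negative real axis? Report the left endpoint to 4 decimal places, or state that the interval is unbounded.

Set f=λy, z=hλ:
  k1=λy_n ⇒ h·k1=z·y_n;  k2=λ(1+4/5z)y_n ⇒ h·k2=z(1+4/5z)y_n
  y_{n+1}/y_n = 1 − 1/12z + 13/12z(1+4/5z) = 1 + z + 13/15z²
  Hence R(z) = 1 + z + 13/15z².

Solve |R(x)|<1 on ℝ⁻.
x=-1.35: |R|=1.2295
R=1: x+13/15x²=0 ⇒ x=−15/13=-1.1538; min R=1−1/(4·13/15)=0.7115>−1
Confirm numerically:
  x=-0.831: |R|=0.76749 <1
  x=-0.695: |R|=0.72362 <1
  x=-0.652: |R|=0.71642 <1
  x=-0.467: |R|=0.72201 <1
  x=-1.354: |R|=1.23487 >1
  x=-1.174: |R|=1.02051 >1
Interval (-1.1538, 0).

z∈(-1.1538,0).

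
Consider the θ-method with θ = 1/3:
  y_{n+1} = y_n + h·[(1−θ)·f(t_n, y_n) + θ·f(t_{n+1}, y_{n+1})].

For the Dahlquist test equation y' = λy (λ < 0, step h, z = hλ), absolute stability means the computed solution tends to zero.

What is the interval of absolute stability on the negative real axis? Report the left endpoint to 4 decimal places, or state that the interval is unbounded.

On y'=λy, z=hλ:
  y_{n+1} = y_n + z·[2/3·y_n + 1/3·y_{n+1}] ⇒ (1 − 1/3z)y_{n+1} = (1 + 2/3z)y_n
  so R(z) = (1 + 2/3z)/(1 − 1/3z).

Boundary: |R(x)|=1, x<0.
x=-1.63: |R|=0.0562
R=−1: 1+2/3x = −1+1/3x ⇒ -1/3x=2 ⇒ x=2/(-1/3)=-6.0000
Confirm numerically:
  x=-4.230: |R|=0.75519 <1
  x=-3.753: |R|=0.66726 <1
  x=-3.593: |R|=0.63492 <1
  x=-6.337: |R|=1.03609 >1
  x=-6.249: |R|=1.02692 >1
Stable set (-6.0000, 0).

(-6.0000, 0).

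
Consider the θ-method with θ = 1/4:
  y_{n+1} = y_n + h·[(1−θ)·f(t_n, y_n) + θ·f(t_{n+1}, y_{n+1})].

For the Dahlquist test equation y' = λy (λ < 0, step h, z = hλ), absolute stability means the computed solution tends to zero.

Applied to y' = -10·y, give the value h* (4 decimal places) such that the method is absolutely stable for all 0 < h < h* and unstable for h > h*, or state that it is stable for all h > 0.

(-4.0000,0); λ=-10 ⇒ h* = (4)/10 = 0.4000.

Set f=λy, z=hλ:
  y_{n+1} = y_n + z·[3/4·y_n + 1/4·y_{n+1}] ⇒ (1 − 1/4z)y_{n+1} = (1 + 3/4z)y_n
  so R(z) = (1 + 3/4z)/(1 − 1/4z).

Find x<0 with |R(x)|<1.
x=-1.1: |R|=0.1373
R=−1: 1+3/4x = −1+1/4x ⇒ -1/2x=2 ⇒ x=2/(-1/2)=-4.0000
Confirm numerically:
  x=-3.499: |R|=0.86638 <1
  x=-1.844: |R|=0.26215 <1
  x=-1.676: |R|=0.18111 <1
  x=-4.540: |R|=1.12646 >1
  x=-4.285: |R|=1.06880 >1
  x=-4.256: |R|=1.06202 >1
So |R|<1 on (-4.0000, 0).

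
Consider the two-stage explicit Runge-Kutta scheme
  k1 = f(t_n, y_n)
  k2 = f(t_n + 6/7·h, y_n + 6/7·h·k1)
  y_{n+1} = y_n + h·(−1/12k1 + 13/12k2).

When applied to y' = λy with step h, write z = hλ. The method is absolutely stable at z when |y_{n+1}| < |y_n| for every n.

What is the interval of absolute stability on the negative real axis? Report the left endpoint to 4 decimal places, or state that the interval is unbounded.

Set f=λy, z=hλ:
  k1=λy_n ⇒ h·k1=z·y_n;  k2=λ(1+6/7z)y_n ⇒ h·k2=z(1+6/7z)y_n
  y_{n+1}/y_n = 1 − 1/12z + 13/12z(1+6/7z) = 1 + z + 13/14z²
  Hence R(z) = 1 + z + 13/14z².

Need |R(x)|<1, x<0.
x=-0.31: |R|=0.7792
R=1: x+13/14x²=0 ⇒ x=−14/13=-1.0769; min R=1−1/(4·13/14)=0.7308>−1
Confirm numerically:
  x=-1.046: |R|=0.96996 <1
  x=-0.926: |R|=0.87023 <1
  x=-0.677: |R|=0.74859 <1
  x=-1.561: |R|=1.70167 >1
  x=-1.485: |R|=1.56271 >1
  x=-1.264: |R|=1.21957 >1
Interval (-1.0769, 0).

(-1.0769, 0).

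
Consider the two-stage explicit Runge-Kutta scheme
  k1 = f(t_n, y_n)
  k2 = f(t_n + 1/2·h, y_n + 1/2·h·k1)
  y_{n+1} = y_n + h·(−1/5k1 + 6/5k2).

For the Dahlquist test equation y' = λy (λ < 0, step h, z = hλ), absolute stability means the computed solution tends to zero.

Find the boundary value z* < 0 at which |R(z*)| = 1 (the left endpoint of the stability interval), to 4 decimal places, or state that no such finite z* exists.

With y'=λy (z=hλ):
  k1=λy_n ⇒ h·k1=z·y_n;  k2=λ(1+1/2z)y_n ⇒ h·k2=z(1+1/2z)y_n
  y_{n+1}/y_n = 1 − 1/5z + 6/5z(1+1/2z) = 1 + z + 3/5z²
  so R(z) = 1 + z + 3/5z².

Boundary: |R(x)|=1, x<0.
x=-1.08: |R|=0.6198
R=1: x+3/5x²=0 ⇒ x=−5/3=-1.6667; min R=1−1/(4·3/5)=0.5833>−1
Confirm numerically:
  x=-1.509: |R|=0.85725 <1
  x=-0.978: |R|=0.59589 <1
  x=-0.881: |R|=0.58470 <1
  x=-0.781: |R|=0.58498 <1
  x=-2.240: |R|=1.77056 >1
  x=-2.003: |R|=1.40421 >1
Stable set (-1.6667, 0).

z* = -1.6667.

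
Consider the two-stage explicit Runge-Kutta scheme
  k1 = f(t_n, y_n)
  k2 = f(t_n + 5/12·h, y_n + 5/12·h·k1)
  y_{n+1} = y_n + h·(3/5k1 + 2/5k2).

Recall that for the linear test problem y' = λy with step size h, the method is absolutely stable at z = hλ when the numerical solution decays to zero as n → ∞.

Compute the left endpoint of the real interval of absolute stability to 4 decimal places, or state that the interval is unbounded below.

On y'=λy, z=hλ:
  k1=λy_n ⇒ h·k1=z·y_n;  k2=λ(1+5/12z)y_n ⇒ h·k2=z(1+5/12z)y_n
  y_{n+1}/y_n = 1 + 3/5z + 2/5z(1+5/12z) = 1 + z + 1/6z²
  Hence R(z) = 1 + z + 1/6z².

Need |R(x)|<1, x<0.
x=-0.47: |R|=0.5668
R=1: x+1/6x²=0 ⇒ x=−6=-6.0000; min R=1−1/(4·1/6)=-0.5000>−1
Confirm numerically:
  x=-5.114: |R|=0.24483 <1
  x=-5.042: |R|=0.19496 <1
  x=-3.180: |R|=0.49460 <1
  x=-3.114: |R|=0.49783 <1
  x=-6.503: |R|=1.54517 >1
  x=-6.412: |R|=1.44029 >1
  x=-6.110: |R|=1.11202 >1
So |R|<1 on (-6.0000, 0).

left endpoint -6.0000.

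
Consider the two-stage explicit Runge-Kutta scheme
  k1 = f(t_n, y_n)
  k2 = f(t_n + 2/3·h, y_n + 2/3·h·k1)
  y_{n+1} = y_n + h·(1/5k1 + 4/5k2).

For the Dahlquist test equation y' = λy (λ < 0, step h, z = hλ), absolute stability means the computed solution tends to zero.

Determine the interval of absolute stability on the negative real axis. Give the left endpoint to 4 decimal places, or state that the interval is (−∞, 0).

(-1.8750, 0).

Set f=λy, z=hλ:
  k1=λy_n ⇒ h·k1=z·y_n;  k2=λ(1+2/3z)y_n ⇒ h·k2=z(1+2/3z)y_n
  y_{n+1}/y_n = 1 + 1/5z + 4/5z(1+2/3z) = 1 + z + 8/15z²
  ⇒ R(z) = 1 + z + 8/15z².

Need |R(x)|<1, x<0.
x=-1.34: |R|=0.6177
R=1: x+8/15x²=0 ⇒ x=−15/8=-1.8750; min R=1−1/(4·8/15)=0.5312>−1
Confirm numerically:
  x=-1.652: |R|=0.80352 <1
  x=-1.541: |R|=0.72550 <1
  x=-1.357: |R|=0.62511 <1
  x=-0.857: |R|=0.53471 <1
  x=-2.411: |R|=1.68922 >1
  x=-1.967: |R|=1.09651 >1
Stable set (-1.8750, 0).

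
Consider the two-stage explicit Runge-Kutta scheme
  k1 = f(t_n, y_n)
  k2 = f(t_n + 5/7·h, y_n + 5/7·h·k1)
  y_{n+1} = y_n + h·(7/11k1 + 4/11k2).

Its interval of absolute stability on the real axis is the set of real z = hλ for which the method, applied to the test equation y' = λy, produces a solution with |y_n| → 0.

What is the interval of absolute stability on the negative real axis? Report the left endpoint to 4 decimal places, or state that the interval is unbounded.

On y'=λy, z=hλ:
  k1=λy_n ⇒ h·k1=z·y_n;  k2=λ(1+5/7z)y_n ⇒ h·k2=z(1+5/7z)y_n
  y_{n+1}/y_n = 1 + 7/11z + 4/11z(1+5/7z) = 1 + z + 20/77z²
  R(z) = 1 + z + 20/77z².

Find x<0 with |R(x)|<1.
x=-0.7: |R|=0.4273
R=1: x+20/77x²=0 ⇒ x=−77/20=-3.8500; min R=1−1/(4·20/77)=0.0375>−1
Confirm numerically:
  x=-3.744: |R|=0.89692 <1
  x=-2.510: |R|=0.12639 <1
  x=-2.325: |R|=0.07906 <1
  x=-2.096: |R|=0.04510 <1
  x=-4.395: |R|=1.62215 >1
  x=-4.015: |R|=1.17207 >1
  x=-3.988: |R|=1.14295 >1
Interval (-3.8500, 0).

z∈(-3.8500,0).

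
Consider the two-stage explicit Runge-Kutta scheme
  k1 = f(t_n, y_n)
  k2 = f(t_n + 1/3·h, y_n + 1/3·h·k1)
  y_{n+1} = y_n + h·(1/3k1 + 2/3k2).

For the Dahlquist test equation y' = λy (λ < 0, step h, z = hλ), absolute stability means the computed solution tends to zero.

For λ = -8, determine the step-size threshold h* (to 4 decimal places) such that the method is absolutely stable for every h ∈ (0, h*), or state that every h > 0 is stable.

Test eqn y'=λy, z=hλ:
  k1=λy_n ⇒ h·k1=z·y_n;  k2=λ(1+1/3z)y_n ⇒ h·k2=z(1+1/3z)y_n
  y_{n+1}/y_n = 1 + 1/3z + 2/3z(1+1/3z) = 1 + z + 2/9z²
  R(z) = 1 + z + 2/9z².

Need |R(x)|<1, x<0.
x=-0.89: |R|=0.2860
R=1: x+2/9x²=0 ⇒ x=−9/2=-4.5000; min R=1−1/(4·2/9)=-0.1250>−1
Confirm numerically:
  x=-4.471: |R|=0.97119 <1
  x=-3.596: |R|=0.27760 <1
  x=-2.669: |R|=0.08599 <1
  x=-5.039: |R|=1.60356 >1
  x=-4.917: |R|=1.45564 >1
  x=-4.685: |R|=1.19261 >1
So |R|<1 on (-4.5000, 0).

(-4.5000,0); λ=-8 ⇒ h* = (9/2)/8 = 0.5625.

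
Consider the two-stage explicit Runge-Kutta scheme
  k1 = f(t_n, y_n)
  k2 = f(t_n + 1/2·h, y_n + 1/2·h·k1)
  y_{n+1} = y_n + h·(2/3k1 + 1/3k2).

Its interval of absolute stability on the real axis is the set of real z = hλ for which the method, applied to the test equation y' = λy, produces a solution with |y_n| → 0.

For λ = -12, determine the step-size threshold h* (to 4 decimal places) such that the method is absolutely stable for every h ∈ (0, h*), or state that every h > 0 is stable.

On y'=λy, z=hλ:
  k1=λy_n ⇒ h·k1=z·y_n;  k2=λ(1+1/2z)y_n ⇒ h·k2=z(1+1/2z)y_n
  y_{n+1}/y_n = 1 + 2/3z + 1/3z(1+1/2z) = 1 + z + 1/6z²
  ⇒ R(z) = 1 + z + 1/6z².

Boundary: |R(x)|=1, x<0.
x=-1.68: |R|=0.2096
R=1: x+1/6x²=0 ⇒ x=−6=-6.0000; min R=1−1/(4·1/6)=-0.5000>−1
Confirm numerically:
  x=-3.178: |R|=0.49472 <1
  x=-3.166: |R|=0.49541 <1
  x=-2.927: |R|=0.49911 <1
  x=-6.351: |R|=1.37153 >1
  x=-6.284: |R|=1.29744 >1
So |R|<1 on (-6.0000, 0).

(-6.0000,0); λ=-12 ⇒ h* = (6)/12 = 0.5000.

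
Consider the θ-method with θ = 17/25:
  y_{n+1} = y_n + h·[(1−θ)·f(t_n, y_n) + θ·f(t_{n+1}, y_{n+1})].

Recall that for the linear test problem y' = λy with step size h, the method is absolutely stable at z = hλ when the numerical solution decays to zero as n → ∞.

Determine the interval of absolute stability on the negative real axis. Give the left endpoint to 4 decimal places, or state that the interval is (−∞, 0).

interval (−∞, 0).

With y'=λy (z=hλ):
  y_{n+1} = y_n + z·[8/25·y_n + 17/25·y_{n+1}] ⇒ (1 − 17/25z)y_{n+1} = (1 + 8/25z)y_n
  so R(z) = (1 + 8/25z)/(1 − 17/25z).

Need |R(x)|<1, x<0.
x=-1.63: |R|=0.2269
x=-2: |R|=0.1525
x=-10: |R|=0.2821
x=-100: |R|=0.4493
θ=17/25≥1/2 ⇒ |1+8/25x|<|1−17/25x| ∀x<0 ⇒ unbounded interval.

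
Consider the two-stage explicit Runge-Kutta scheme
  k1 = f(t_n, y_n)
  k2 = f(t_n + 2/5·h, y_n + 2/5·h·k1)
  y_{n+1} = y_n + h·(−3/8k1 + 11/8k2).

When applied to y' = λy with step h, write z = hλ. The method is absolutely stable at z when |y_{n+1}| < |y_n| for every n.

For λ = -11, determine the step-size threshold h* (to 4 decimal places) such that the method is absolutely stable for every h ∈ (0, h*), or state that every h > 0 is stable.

Set f=λy, z=hλ:
  k1=λy_n ⇒ h·k1=z·y_n;  k2=λ(1+2/5z)y_n ⇒ h·k2=z(1+2/5z)y_n
  y_{n+1}/y_n = 1 − 3/8z + 11/8z(1+2/5z) = 1 + z + 11/20z²
  R(z) = 1 + z + 11/20z².

Solve |R(x)|<1 on ℝ⁻.
x=-1.01: |R|=0.5511
R=1: x+11/20x²=0 ⇒ x=−20/11=-1.8182; min R=1−1/(4·11/20)=0.5455>−1
Confirm numerically:
  x=-1.731: |R|=0.91700 <1
  x=-1.696: |R|=0.88603 <1
  x=-1.472: |R|=0.71973 <1
  x=-2.323: |R|=1.64498 >1
  x=-2.230: |R|=1.50510 >1
  x=-2.161: |R|=1.40746 >1
So |R|<1 on (-1.8182, 0).

(-1.8182,0); λ=-11 ⇒ h* = (20/11)/11 = 0.1653.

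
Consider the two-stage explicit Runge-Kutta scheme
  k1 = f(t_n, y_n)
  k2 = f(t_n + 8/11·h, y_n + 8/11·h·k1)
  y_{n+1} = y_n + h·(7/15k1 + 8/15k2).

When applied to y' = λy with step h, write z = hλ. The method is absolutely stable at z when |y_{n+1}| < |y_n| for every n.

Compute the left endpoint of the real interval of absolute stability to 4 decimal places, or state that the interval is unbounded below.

left endpoint -2.5781.

Set f=λy, z=hλ:
  k1=λy_n ⇒ h·k1=z·y_n;  k2=λ(1+8/11z)y_n ⇒ h·k2=z(1+8/11z)y_n
  y_{n+1}/y_n = 1 + 7/15z + 8/15z(1+8/11z) = 1 + z + 64/165z²
  Hence R(z) = 1 + z + 64/165z².

Find x<0 with |R(x)|<1.
x=-0.38: |R|=0.6760
R=1: x+64/165x²=0 ⇒ x=−165/64=-2.5781; min R=1−1/(4·64/165)=0.3555>−1
Confirm numerically:
  x=-2.475: |R|=0.90100 <1
  x=-1.732: |R|=0.43157 <1
  x=-1.421: |R|=0.36222 <1
  x=-1.113: |R|=0.36749 <1
  x=-2.830: |R|=1.27648 >1
  x=-2.680: |R|=1.10590 >1
Interval (-2.5781, 0).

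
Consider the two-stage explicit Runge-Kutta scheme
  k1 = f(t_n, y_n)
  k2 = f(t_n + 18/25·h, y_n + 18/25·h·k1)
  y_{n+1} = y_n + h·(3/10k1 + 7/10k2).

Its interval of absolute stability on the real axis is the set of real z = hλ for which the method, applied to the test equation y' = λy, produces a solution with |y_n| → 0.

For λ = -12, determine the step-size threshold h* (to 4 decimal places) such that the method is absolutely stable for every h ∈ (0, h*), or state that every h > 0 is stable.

Set f=λy, z=hλ:
  k1=λy_n ⇒ h·k1=z·y_n;  k2=λ(1+18/25z)y_n ⇒ h·k2=z(1+18/25z)y_n
  y_{n+1}/y_n = 1 + 3/10z + 7/10z(1+18/25z) = 1 + z + 63/125z²
  R(z) = 1 + z + 63/125z².

Solve |R(x)|<1 on ℝ⁻.
x=-1.29: |R|=0.5487
R=1: x+63/125x²=0 ⇒ x=−125/63=-1.9841; min R=1−1/(4·63/125)=0.5040>−1
Confirm numerically:
  x=-1.955: |R|=0.97130 <1
  x=-1.863: |R|=0.88627 <1
  x=-1.493: |R|=0.63044 <1
  x=-1.257: |R|=0.53934 <1
  x=-2.563: |R|=1.74776 >1
  x=-2.127: |R|=1.15316 >1
Stable set (-1.9841, 0).

(-1.9841,0); λ=-12 ⇒ h* = (125/63)/12 = 0.1653.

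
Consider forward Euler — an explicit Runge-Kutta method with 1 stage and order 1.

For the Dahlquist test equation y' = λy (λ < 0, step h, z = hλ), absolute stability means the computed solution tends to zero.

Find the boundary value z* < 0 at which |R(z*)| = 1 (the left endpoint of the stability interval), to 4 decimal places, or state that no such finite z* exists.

On y'=λy, z=hλ:
  order 1, 1-stage ⇒ R(z)=1+z
  (e.g. R(-1.51)=-0.51000, |R|=0.51000)

Need |R(x)|<1, x<0.
x=-1.51: |R|=0.5100
|R(-2.24)|=1.2400 |R(-1.75)|=0.7500 |R(-1.27)|=0.2700
Bisect:
  x_lo=-2.8537 |R|=1.8537  x_hi=-0.1078 |R|=0.8922
  mid=-1.48074 |R|=0.48074 →hi
  mid=-2.16721 |R|=1.16721 →lo
  mid=-1.82397 |R|=0.82397 →hi
  mid=-1.99559 |R|=0.99559 →hi
  mid=-2.08140 |R|=1.08140 →lo
  mid=-2.03850 |R|=1.03850 →lo
  mid=-2.01704 |R|=1.01704 →lo
  mid=-2.00632 |R|=1.00632 →lo
  ...
  [-2.00012,-1.99995] ⇒ x*=-2.0000
Stable set (-2.0000, 0).

left endpoint -2.0000.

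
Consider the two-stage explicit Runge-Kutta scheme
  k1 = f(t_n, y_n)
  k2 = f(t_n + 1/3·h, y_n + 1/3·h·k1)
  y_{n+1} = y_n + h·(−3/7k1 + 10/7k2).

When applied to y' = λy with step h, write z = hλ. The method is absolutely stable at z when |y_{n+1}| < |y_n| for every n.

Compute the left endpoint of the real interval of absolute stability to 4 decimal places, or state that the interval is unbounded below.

On y'=λy, z=hλ:
  k1=λy_n ⇒ h·k1=z·y_n;  k2=λ(1+1/3z)y_n ⇒ h·k2=z(1+1/3z)y_n
  y_{n+1}/y_n = 1 − 3/7z + 10/7z(1+1/3z) = 1 + z + 10/21z²
  R(z) = 1 + z + 10/21z².

Find x<0 with |R(x)|<1.
x=-1.14: |R|=0.4789
R=1: x+10/21x²=0 ⇒ x=−21/10=-2.1000; min R=1−1/(4·10/21)=0.4750>−1
Confirm numerically:
  x=-2.013: |R|=0.91660 <1
  x=-1.759: |R|=0.71437 <1
  x=-1.133: |R|=0.47828 <1
  x=-0.916: |R|=0.48355 <1
  x=-2.579: |R|=1.58826 >1
  x=-2.372: |R|=1.30723 >1
  x=-2.259: |R|=1.17104 >1
So |R|<1 on (-2.1000, 0).

z* = -2.1000.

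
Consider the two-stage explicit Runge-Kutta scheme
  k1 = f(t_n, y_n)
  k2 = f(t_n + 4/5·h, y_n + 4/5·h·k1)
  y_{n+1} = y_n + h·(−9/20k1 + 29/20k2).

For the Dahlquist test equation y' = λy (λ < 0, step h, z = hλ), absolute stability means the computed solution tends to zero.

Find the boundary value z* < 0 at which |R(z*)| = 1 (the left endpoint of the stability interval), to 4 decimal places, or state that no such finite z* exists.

On y'=λy, z=hλ:
  k1=λy_n ⇒ h·k1=z·y_n;  k2=λ(1+4/5z)y_n ⇒ h·k2=z(1+4/5z)y_n
  y_{n+1}/y_n = 1 − 9/20z + 29/20z(1+4/5z) = 1 + z + 29/25z²
  R(z) = 1 + z + 29/25z².

Solve |R(x)|<1 on ℝ⁻.
x=-0.9: |R|=1.0396
R=1: x+29/25x²=0 ⇒ x=−25/29=-0.8621; min R=1−1/(4·29/25)=0.7845>−1
Confirm numerically:
  x=-0.563: |R|=0.80468 <1
  x=-0.517: |R|=0.79306 <1
  x=-0.502: |R|=0.79032 <1
  x=-1.427: |R|=1.93514 >1
  x=-1.309: |R|=1.67864 >1
  x=-1.194: |R|=1.45974 >1
Interval (-0.8621, 0).

left endpoint -0.8621.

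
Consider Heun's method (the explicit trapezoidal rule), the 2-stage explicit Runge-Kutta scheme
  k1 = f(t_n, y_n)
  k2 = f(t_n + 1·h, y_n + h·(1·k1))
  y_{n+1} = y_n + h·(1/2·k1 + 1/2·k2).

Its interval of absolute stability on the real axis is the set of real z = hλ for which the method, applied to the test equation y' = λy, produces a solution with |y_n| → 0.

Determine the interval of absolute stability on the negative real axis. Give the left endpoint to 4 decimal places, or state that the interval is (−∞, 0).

With y'=λy (z=hλ):
  order 2, 2-stage ⇒ R(z)=1+z+z^2/2
  (e.g. R(-0.76)=0.52880, |R|=0.52880)

Boundary: |R(x)|=1, x<0.
x=-0.76: |R|=0.5288
|R(-2.22)|=1.2442 |R(-1.57)|=0.6624 |R(-0.84)|=0.5128
Bisect:
  x_lo=-2.4859 |R|=1.6039  x_hi=-0.2846 |R|=0.7559
  mid=-1.38524 |R|=0.57421 →hi
  mid=-1.93556 |R|=0.93764 →hi
  mid=-2.21072 |R|=1.23293 →lo
  mid=-2.07314 |R|=1.07582 →lo
  mid=-2.00435 |R|=1.00436 →lo
  mid=-1.96996 |R|=0.97041 →hi
  mid=-1.98716 |R|=0.98724 →hi
  mid=-1.99576 |R|=0.99576 →hi
  mid=-2.00006 |R|=1.00006 →lo
  ...
  [-2.00006,-1.99992] ⇒ x*=-2.0000
Stable set (-2.0000, 0).

(-2.0000, 0).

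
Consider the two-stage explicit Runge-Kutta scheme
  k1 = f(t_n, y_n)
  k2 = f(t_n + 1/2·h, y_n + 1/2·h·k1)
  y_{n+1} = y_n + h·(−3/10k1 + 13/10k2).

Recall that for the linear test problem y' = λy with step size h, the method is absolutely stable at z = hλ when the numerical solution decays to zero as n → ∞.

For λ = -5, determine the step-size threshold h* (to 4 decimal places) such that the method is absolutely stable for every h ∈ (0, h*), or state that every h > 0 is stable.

(-1.5385,0); λ=-5 ⇒ h* = (20/13)/5 = 0.3077.

Test eqn y'=λy, z=hλ:
  k1=λy_n ⇒ h·k1=z·y_n;  k2=λ(1+1/2z)y_n ⇒ h·k2=z(1+1/2z)y_n
  y_{n+1}/y_n = 1 − 3/10z + 13/10z(1+1/2z) = 1 + z + 13/20z²
  so R(z) = 1 + z + 13/20z².

Boundary: |R(x)|=1, x<0.
x=-0.3: |R|=0.7585
R=1: x+13/20x²=0 ⇒ x=−20/13=-1.5385; min R=1−1/(4·13/20)=0.6154>−1
Confirm numerically:
  x=-1.494: |R|=0.95682 <1
  x=-1.371: |R|=0.85077 <1
  x=-1.349: |R|=0.83387 <1
  x=-2.051: |R|=1.68329 >1
  x=-1.870: |R|=1.40299 >1
So |R|<1 on (-1.5385, 0).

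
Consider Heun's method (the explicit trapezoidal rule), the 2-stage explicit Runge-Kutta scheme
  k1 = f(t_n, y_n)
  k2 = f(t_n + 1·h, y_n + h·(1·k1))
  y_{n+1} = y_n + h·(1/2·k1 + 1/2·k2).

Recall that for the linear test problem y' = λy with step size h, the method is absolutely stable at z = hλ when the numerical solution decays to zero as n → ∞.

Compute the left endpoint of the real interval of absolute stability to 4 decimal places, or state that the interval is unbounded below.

left endpoint -2.0000.

With y'=λy (z=hλ):
  order 2, 2-stage ⇒ R(z)=1+z+z^2/2
  (e.g. R(-1.09)=0.50405, |R|=0.50405)

Boundary: |R(x)|=1, x<0.
x=-1.09: |R|=0.5040
|R(-2.39)|=1.4661 |R(-0.99)|=0.5000 |R(-0.88)|=0.5072
Bisect:
  x_lo=-2.4961 |R|=1.6192  x_hi=-0.1259 |R|=0.8821
  mid=-1.31099 |R|=0.54836 →hi
  mid=-1.90355 |R|=0.90820 →hi
  mid=-2.19983 |R|=1.21979 →lo
  mid=-2.05169 |R|=1.05302 →lo
  mid=-1.97762 |R|=0.97787 →hi
  mid=-2.01465 |R|=1.01476 →lo
  mid=-1.99614 |R|=0.99614 →hi
  mid=-2.00539 |R|=1.00541 →lo
  ...
  [-2.00004,-1.99990] ⇒ x*=-2.0000
Interval (-2.0000, 0).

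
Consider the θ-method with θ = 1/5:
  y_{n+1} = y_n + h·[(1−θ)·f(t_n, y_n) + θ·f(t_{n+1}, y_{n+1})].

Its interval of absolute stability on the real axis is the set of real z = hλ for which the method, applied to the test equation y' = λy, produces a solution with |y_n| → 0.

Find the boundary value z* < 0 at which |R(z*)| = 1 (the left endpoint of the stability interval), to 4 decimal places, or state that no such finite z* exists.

Set f=λy, z=hλ:
  y_{n+1} = y_n + z·[4/5·y_n + 1/5·y_{n+1}] ⇒ (1 − 1/5z)y_{n+1} = (1 + 4/5z)y_n
  so R(z) = (1 + 4/5z)/(1 − 1/5z).

Need |R(x)|<1, x<0.
x=-1.49: |R|=0.1479
R=−1: 1+4/5x = −1+1/5x ⇒ -3/5x=2 ⇒ x=2/(-3/5)=-3.3333
Confirm numerically:
  x=-3.190: |R|=0.94750 <1
  x=-2.986: |R|=0.86952 <1
  x=-2.630: |R|=0.72346 <1
  x=-1.955: |R|=0.40546 <1
  x=-3.760: |R|=1.14612 >1
  x=-3.608: |R|=1.09572 >1
  x=-3.372: |R|=1.01386 >1
Stable set (-3.3333, 0).

left endpoint -3.3333.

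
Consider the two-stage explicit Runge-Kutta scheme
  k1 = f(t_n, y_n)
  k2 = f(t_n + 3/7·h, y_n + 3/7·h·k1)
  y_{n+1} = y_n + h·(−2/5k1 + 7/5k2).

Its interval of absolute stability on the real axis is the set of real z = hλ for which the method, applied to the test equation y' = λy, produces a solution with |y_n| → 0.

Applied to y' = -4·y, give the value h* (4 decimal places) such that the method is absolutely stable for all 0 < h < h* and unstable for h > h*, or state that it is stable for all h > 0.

(-1.6667,0); λ=-4 ⇒ h* = (5/3)/4 = 0.4167.

Set f=λy, z=hλ:
  k1=λy_n ⇒ h·k1=z·y_n;  k2=λ(1+3/7z)y_n ⇒ h·k2=z(1+3/7z)y_n
  y_{n+1}/y_n = 1 − 2/5z + 7/5z(1+3/7z) = 1 + z + 3/5z²
  Hence R(z) = 1 + z + 3/5z².

Need |R(x)|<1, x<0.
x=-1.61: |R|=0.9453
R=1: x+3/5x²=0 ⇒ x=−5/3=-1.6667; min R=1−1/(4·3/5)=0.5833>−1
Confirm numerically:
  x=-1.584: |R|=0.92143 <1
  x=-1.275: |R|=0.70037 <1
  x=-1.019: |R|=0.60402 <1
  x=-2.263: |R|=1.80970 >1
  x=-2.171: |R|=1.65694 >1
  x=-1.689: |R|=1.02263 >1
Stable set (-1.6667, 0).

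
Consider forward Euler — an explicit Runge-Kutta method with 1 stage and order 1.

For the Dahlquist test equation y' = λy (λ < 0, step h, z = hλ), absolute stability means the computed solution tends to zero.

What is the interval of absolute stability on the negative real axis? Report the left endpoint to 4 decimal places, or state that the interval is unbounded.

Test eqn y'=λy, z=hλ:
  order 1, 1-stage ⇒ R(z)=1+z
  (e.g. R(-1.59)=-0.59000, |R|=0.59000)

Boundary: |R(x)|=1, x<0.
x=-1.59: |R|=0.5900
|R(-2.37)|=1.3700 |R(-2.34)|=1.3400 |R(-1.51)|=0.5100
Bisect:
  x_lo=-2.3739 |R|=1.3739  x_hi=-0.1465 |R|=0.8535
  mid=-1.26019 |R|=0.26019 →hi
  mid=-1.81704 |R|=0.81704 →hi
  mid=-2.09547 |R|=1.09547 →lo
  mid=-1.95625 |R|=0.95625 →hi
  mid=-2.02586 |R|=1.02586 →lo
  mid=-1.99106 |R|=0.99106 →hi
  mid=-2.00846 |R|=1.00846 →lo
  mid=-1.99976 |R|=0.99976 →hi
  ...
  [-2.00003,-1.99989] ⇒ x*=-2.0000
Interval (-2.0000, 0).

(-2.0000, 0).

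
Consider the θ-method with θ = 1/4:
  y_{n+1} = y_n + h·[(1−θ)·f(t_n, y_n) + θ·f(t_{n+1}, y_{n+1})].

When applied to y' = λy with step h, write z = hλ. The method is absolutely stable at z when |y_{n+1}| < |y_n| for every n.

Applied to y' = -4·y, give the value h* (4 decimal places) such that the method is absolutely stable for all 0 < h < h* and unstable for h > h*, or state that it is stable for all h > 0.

Set f=λy, z=hλ:
  y_{n+1} = y_n + z·[3/4·y_n + 1/4·y_{n+1}] ⇒ (1 − 1/4z)y_{n+1} = (1 + 3/4z)y_n
  so R(z) = (1 + 3/4z)/(1 − 1/4z).

Solve |R(x)|<1 on ℝ⁻.
x=-1.75: |R|=0.2174
R=−1: 1+3/4x = −1+1/4x ⇒ -1/2x=2 ⇒ x=2/(-1/2)=-4.0000
Confirm numerically:
  x=-3.845: |R|=0.96048 <1
  x=-3.036: |R|=0.72598 <1
  x=-2.539: |R|=0.55314 <1
  x=-4.336: |R|=1.08061 >1
  x=-4.228: |R|=1.05542 >1
  x=-4.146: |R|=1.03585 >1
Interval (-4.0000, 0).

(-4.0000,0); λ=-4 ⇒ h* = (4)/4 = 1.0000.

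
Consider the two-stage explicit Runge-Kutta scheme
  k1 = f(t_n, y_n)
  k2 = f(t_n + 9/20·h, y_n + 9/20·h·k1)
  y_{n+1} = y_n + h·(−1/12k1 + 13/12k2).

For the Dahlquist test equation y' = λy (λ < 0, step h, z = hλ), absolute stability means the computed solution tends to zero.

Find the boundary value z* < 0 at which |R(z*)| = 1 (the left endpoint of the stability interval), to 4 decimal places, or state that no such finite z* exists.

left endpoint -2.0513.

Set f=λy, z=hλ:
  k1=λy_n ⇒ h·k1=z·y_n;  k2=λ(1+9/20z)y_n ⇒ h·k2=z(1+9/20z)y_n
  y_{n+1}/y_n = 1 − 1/12z + 13/12z(1+9/20z) = 1 + z + 39/80z²
  ⇒ R(z) = 1 + z + 39/80z².

Solve |R(x)|<1 on ℝ⁻.
x=-0.89: |R|=0.4961
R=1: x+39/80x²=0 ⇒ x=−80/39=-2.0513; min R=1−1/(4·39/80)=0.4872>−1
Confirm numerically:
  x=-1.996: |R|=0.94621 <1
  x=-1.661: |R|=0.68397 <1
  x=-0.921: |R|=0.49252 <1
  x=-2.409: |R|=1.42010 >1
  x=-2.224: |R|=1.18726 >1
Interval (-2.0513, 0).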